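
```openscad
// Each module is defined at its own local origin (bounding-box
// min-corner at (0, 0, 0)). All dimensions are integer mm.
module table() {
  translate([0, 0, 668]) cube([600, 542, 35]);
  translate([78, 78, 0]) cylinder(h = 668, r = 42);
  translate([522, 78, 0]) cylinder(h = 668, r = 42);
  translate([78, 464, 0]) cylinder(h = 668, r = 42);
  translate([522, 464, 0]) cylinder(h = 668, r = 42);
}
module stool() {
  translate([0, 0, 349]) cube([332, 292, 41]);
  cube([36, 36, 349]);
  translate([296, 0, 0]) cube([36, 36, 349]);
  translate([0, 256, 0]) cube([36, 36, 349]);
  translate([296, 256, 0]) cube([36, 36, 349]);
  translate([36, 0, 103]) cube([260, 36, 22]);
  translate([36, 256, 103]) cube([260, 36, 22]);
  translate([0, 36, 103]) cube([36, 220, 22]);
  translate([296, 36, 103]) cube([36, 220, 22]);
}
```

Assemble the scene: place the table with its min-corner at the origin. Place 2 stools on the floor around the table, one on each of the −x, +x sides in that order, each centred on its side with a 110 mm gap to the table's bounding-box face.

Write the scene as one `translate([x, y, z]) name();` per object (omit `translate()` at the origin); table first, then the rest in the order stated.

table();
translate([-442, 125, 0]) stool();
translate([710, 125, 0]) stool();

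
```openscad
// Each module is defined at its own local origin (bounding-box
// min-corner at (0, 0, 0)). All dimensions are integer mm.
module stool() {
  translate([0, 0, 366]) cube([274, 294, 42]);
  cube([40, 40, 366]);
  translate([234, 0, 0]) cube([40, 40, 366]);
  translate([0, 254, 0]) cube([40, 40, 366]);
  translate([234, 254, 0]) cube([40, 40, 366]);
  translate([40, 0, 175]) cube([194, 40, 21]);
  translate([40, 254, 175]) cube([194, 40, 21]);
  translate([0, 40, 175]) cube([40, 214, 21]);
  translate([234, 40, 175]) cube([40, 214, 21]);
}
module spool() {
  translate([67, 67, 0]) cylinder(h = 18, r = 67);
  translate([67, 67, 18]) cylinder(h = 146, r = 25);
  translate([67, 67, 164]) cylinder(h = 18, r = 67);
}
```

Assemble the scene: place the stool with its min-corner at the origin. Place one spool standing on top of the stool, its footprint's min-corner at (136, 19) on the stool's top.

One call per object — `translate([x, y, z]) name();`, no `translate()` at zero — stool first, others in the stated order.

stool();
translate([136, 19, 408]) spool();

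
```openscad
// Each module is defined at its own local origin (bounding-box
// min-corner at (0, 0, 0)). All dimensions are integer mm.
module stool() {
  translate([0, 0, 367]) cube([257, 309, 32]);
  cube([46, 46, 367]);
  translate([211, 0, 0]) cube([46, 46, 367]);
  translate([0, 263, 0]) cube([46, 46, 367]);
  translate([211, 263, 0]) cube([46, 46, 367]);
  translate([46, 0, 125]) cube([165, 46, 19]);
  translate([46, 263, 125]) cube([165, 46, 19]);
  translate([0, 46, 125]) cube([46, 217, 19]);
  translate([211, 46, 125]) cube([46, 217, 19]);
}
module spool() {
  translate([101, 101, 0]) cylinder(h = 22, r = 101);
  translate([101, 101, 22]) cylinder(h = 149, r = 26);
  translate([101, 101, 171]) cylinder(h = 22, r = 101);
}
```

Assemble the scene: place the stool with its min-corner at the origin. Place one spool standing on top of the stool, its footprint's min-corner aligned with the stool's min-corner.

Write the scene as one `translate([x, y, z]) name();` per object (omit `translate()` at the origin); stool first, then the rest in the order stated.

stool();
translate([0, 0, 399]) spool();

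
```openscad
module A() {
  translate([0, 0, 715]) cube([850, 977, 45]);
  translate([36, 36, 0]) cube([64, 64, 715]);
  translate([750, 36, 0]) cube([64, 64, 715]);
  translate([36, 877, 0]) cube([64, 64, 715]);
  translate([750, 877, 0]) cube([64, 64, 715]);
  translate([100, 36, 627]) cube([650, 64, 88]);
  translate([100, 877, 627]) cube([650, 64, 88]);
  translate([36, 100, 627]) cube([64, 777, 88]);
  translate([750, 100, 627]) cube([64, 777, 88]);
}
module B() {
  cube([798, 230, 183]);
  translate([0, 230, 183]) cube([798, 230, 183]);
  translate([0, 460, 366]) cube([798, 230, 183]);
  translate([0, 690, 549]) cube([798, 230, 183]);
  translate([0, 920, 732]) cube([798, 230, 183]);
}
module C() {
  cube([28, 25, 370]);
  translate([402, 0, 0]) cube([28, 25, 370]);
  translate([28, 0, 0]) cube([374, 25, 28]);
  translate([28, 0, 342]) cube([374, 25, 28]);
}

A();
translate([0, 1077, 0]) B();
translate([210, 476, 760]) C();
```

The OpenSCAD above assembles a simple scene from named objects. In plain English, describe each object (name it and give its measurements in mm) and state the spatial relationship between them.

A is a table with a 850×977 mm rectangular top, 45 mm thick, top surface at z = 760 mm, supported by four 64×64 mm square legs, each inset 36 mm from the nearest pair of top edges, running from the floor. Four apron rails, 64 mm thick and 88 mm tall, run between adjacent legs with their top edges flush with the underside of the top and their outer faces flush with the legs' outer faces.

B is a straight staircase of 5 solid steps. Each step is 798 mm wide (x), 230 mm deep (y, the going) and 183 mm tall (the rise). The first step rests on the floor; each subsequent step sits one going further in +y and one rise higher in +z, directly behind and above the previous step with no overlap.

C is a picture frame with a 374×314 mm rectangular opening (x by z) and a uniform 28 mm border on every side. Frame depth is 25 mm along y. It is built from two vertical stiles running the full outside height and two horizontal rails spanning the gap between the stiles.

The staircase is on the floor beside the table on its +y side. The picture frame is on top of the table, centred.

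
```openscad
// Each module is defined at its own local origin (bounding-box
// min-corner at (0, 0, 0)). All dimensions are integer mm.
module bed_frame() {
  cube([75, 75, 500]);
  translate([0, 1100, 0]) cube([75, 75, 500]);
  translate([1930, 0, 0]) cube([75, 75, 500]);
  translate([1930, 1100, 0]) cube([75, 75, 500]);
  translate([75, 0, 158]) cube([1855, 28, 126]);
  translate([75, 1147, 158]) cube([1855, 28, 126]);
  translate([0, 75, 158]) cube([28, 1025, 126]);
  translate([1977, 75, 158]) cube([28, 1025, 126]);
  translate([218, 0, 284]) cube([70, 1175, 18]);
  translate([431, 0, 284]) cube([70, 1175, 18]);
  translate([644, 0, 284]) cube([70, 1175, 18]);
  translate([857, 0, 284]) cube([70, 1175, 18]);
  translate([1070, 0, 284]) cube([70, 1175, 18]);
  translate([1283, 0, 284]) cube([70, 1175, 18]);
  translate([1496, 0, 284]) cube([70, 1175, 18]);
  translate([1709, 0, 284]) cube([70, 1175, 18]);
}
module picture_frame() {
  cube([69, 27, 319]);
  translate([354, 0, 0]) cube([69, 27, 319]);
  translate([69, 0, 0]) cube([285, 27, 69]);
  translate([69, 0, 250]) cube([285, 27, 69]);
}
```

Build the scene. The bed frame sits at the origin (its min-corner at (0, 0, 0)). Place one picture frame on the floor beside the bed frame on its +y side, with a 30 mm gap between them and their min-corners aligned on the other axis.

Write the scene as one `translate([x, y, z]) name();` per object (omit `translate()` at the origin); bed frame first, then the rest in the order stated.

bed_frame();
translate([0, 1205, 0]) picture_frame();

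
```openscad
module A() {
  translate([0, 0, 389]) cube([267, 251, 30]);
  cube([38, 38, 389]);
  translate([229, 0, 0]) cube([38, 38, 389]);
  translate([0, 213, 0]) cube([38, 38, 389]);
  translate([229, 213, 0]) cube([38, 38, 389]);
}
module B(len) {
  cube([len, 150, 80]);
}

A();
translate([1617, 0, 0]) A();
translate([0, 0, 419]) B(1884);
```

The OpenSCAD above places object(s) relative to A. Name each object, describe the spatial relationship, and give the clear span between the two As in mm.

A is a stool. B is a beam. A beam spans the tops of two stools. The clear span between the two stools is 1350 mm.

Second stool starts at x = 1617; first ends at x = 267; clear span = 1617 − 267 = 1350 mm.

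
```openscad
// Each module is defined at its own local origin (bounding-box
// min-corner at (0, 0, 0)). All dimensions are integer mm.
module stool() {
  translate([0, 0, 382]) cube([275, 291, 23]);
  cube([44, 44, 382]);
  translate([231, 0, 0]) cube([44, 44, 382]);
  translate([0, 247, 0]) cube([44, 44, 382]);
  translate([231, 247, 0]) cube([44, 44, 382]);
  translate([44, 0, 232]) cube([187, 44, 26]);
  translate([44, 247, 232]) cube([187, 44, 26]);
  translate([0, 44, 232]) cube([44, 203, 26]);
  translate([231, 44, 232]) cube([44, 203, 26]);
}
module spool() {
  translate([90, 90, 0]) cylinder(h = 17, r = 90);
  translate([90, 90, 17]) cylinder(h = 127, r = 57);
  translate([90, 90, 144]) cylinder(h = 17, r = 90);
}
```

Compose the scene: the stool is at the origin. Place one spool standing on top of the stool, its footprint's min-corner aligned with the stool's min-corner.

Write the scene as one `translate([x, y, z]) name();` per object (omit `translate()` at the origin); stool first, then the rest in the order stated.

stool();
translate([0, 0, 405]) spool();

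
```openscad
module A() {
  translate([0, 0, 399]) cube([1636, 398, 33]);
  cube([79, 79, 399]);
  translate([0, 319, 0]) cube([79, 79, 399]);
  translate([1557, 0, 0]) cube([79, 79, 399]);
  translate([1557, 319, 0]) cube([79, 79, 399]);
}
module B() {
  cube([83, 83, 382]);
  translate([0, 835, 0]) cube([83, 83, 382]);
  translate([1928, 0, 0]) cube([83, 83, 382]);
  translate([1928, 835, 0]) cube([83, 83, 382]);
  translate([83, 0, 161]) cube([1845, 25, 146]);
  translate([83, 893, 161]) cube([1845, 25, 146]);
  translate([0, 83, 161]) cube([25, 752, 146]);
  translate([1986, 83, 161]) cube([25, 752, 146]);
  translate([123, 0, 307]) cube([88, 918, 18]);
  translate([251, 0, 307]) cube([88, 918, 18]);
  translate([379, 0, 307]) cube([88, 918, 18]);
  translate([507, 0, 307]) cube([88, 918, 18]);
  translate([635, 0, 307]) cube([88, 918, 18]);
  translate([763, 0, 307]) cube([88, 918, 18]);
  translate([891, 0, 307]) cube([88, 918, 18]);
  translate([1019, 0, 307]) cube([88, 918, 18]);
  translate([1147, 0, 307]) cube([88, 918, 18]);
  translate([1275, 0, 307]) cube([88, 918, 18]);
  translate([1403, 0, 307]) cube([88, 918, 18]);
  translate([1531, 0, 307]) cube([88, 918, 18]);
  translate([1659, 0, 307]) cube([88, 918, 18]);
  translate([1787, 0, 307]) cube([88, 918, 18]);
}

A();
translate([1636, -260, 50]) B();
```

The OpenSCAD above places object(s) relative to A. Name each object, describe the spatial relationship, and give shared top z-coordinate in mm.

Both tops at z = 432 mm.

A is a bench. B is a bed frame. The bed frame is beside the bench with their tops flush at z = 432. The shared top z-coordinate is 432 mm.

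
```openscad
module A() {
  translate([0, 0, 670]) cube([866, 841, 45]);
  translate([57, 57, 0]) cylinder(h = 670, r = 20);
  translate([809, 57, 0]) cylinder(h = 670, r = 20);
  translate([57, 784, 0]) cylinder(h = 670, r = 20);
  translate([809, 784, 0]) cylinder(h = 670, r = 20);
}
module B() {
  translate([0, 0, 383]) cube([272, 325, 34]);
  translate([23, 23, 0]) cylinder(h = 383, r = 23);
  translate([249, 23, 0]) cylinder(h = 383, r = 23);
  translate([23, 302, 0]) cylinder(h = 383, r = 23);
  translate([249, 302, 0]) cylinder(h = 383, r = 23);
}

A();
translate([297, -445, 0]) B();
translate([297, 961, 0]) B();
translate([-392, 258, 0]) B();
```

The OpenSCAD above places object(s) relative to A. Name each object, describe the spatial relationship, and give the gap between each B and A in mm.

A is a table. B is a stool. Three stools sit around the table at the −y, +y, −x sides. The gap between each stool and the table is 120 mm.

Each stool's nearest face is 120 mm from the table's bounding box.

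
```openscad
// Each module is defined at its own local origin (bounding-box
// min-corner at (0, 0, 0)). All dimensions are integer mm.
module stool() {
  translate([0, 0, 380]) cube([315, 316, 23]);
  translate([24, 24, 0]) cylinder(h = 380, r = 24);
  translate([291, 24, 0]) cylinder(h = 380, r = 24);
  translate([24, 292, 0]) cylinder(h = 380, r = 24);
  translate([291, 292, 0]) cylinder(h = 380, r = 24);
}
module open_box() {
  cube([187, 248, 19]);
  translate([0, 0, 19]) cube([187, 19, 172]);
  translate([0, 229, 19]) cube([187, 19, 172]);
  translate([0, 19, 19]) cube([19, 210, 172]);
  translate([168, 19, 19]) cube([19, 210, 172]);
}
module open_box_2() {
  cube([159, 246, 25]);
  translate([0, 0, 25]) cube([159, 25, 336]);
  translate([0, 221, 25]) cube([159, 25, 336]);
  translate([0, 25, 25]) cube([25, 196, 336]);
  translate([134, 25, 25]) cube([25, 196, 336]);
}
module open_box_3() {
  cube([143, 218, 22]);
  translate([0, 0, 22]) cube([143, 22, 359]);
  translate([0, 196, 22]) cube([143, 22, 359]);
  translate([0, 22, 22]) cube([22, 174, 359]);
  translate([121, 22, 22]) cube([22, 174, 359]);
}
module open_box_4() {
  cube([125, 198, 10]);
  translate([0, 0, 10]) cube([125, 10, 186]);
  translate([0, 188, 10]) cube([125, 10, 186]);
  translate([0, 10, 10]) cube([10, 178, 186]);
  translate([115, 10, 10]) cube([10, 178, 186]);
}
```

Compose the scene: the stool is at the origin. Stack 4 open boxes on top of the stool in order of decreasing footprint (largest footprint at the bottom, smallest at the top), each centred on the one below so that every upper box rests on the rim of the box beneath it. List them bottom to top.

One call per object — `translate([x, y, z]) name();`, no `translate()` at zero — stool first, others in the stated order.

stool();
translate([64, 34, 403]) open_box();
translate([78, 35, 594]) open_box_2();
translate([86, 49, 955]) open_box_3();
translate([95, 59, 1336]) open_box_4();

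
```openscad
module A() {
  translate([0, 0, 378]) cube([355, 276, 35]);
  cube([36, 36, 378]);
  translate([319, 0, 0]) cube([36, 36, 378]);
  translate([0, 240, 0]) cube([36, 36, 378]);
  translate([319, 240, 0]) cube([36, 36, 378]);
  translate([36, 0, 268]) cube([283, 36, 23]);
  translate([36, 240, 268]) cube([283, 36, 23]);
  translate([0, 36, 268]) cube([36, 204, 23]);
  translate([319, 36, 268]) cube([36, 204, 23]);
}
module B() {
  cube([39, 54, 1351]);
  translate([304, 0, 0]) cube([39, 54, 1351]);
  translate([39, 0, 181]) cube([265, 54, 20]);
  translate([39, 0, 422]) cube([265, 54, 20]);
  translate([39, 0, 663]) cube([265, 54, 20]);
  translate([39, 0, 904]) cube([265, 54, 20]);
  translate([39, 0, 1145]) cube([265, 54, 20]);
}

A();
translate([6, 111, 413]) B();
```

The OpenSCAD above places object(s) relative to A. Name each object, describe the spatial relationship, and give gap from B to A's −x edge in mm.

The ladder's min-x is at 6; the stool's min-x is 0; gap = 6 mm.

A is a stool. B is a ladder. The ladder is on top of the stool, centred. The gap from the ladder to the stool's −x edge is 6 mm.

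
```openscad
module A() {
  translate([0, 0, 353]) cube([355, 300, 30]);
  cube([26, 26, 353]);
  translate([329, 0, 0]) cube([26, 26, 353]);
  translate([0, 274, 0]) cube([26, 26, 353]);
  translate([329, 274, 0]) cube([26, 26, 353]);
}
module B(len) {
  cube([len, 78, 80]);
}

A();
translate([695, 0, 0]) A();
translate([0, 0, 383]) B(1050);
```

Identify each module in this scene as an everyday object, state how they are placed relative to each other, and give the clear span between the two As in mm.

A is a stool. B is a beam. A beam spans the tops of two stools. The clear span between the two stools is 340 mm.

Second stool starts at x = 695; first ends at x = 355; clear span = 695 − 355 = 340 mm.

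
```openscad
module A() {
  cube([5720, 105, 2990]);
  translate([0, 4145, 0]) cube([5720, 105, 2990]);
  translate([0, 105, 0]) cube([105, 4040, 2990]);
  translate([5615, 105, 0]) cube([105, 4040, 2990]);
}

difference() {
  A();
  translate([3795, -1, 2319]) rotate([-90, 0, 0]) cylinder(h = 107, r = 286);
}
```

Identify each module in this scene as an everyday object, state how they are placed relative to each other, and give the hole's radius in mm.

A is a house frame. The house frame has a circular hole through its front wall. The hole's radius is 286 mm.

The subtracted cylinder has r = 286 mm.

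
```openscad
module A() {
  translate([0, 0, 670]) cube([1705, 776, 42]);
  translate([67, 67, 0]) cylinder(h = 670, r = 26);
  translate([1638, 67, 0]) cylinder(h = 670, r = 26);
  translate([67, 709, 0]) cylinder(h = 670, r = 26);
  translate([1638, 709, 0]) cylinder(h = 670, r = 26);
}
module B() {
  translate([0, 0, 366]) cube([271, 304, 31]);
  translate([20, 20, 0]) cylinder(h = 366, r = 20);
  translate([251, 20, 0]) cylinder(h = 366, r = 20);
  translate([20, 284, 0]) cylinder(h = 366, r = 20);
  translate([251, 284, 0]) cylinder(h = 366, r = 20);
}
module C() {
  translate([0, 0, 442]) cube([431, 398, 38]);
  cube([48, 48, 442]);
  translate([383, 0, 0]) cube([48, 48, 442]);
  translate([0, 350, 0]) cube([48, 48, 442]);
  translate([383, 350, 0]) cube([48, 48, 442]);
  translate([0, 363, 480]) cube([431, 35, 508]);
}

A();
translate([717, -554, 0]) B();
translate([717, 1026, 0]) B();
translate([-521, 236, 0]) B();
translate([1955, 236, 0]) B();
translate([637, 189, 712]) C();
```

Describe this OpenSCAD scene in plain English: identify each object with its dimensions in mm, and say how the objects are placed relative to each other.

A is a table with a 1705×776 mm rectangular top, 42 mm thick, top surface at z = 712 mm, supported by four round legs of 52 mm diameter, each leg's bounding box inset 41 mm from the nearest pair of top edges, running from the floor.

B is a simple wooden stool: a rectangular seat 271 mm (x) by 304 mm (y), 31 mm thick, top face at z = 397 mm, on four round legs, each 40 mm in diameter. The legs rest on z = 0, each leg's axis is inset half a diameter from the nearest pair of seat edges (so the leg's bounding box is flush with the corner).

C is a chair. The seat is a 431×398×38 mm slab with its top at z = 480 mm, on four 48×48 mm corner legs (flush with the seat edges, standing on z = 0). A flat backrest 35 mm thick, 508 mm tall, spans the full seat width and rises from the seat top along its +y edge, rear face flush with the rear of the seat.

Four stools sit around the table at the −y, +y, −x, +x sides. The chair is on top of the table, centred.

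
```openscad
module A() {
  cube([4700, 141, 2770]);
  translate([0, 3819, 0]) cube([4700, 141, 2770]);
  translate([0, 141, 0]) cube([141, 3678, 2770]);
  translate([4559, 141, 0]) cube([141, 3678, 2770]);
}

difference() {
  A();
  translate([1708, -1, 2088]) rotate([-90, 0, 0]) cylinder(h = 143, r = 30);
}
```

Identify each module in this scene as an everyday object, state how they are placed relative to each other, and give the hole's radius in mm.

A is a house frame. The house frame has a circular hole through its front wall. The hole's radius is 30 mm.

The subtracted cylinder has r = 30 mm.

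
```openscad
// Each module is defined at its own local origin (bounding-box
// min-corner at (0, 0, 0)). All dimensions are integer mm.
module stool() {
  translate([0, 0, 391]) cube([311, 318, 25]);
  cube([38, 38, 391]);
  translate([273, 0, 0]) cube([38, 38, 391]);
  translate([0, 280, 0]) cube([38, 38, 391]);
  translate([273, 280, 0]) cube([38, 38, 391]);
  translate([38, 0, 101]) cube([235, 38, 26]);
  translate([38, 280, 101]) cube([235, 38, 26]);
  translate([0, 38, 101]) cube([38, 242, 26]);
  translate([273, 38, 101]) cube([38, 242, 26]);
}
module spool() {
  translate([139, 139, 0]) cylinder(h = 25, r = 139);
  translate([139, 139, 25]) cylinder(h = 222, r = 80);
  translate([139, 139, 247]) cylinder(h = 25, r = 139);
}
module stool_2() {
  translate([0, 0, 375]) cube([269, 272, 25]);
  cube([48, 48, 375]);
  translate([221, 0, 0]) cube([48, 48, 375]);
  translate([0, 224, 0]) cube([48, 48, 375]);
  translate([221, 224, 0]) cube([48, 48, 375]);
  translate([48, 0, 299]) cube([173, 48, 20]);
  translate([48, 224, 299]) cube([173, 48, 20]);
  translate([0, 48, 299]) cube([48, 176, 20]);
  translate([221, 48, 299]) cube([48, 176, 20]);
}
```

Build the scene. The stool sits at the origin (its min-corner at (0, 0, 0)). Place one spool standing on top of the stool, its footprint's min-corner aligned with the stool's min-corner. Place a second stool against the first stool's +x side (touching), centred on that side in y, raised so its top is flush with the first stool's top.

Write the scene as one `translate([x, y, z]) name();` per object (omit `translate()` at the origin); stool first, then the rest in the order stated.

stool();
translate([0, 0, 416]) spool();
translate([311, 23, 16]) stool_2();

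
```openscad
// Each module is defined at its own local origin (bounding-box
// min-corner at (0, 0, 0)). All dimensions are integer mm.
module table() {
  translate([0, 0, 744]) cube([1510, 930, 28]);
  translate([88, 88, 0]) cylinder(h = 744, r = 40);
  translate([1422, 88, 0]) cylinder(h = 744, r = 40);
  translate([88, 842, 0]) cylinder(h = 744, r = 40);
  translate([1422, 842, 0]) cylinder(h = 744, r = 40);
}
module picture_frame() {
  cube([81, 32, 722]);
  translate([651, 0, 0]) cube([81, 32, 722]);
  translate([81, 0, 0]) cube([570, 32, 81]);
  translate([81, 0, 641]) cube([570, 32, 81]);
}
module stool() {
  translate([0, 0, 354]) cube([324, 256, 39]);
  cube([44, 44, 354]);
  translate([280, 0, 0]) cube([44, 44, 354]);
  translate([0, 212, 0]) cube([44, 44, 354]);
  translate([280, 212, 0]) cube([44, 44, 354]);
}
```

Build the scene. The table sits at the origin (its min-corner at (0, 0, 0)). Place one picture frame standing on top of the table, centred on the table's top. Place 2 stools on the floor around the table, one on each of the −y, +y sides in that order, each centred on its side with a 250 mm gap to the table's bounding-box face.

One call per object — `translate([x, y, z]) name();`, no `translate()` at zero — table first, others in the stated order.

table();
translate([389, 449, 772]) picture_frame();
translate([593, -506, 0]) stool();
translate([593, 1180, 0]) stool();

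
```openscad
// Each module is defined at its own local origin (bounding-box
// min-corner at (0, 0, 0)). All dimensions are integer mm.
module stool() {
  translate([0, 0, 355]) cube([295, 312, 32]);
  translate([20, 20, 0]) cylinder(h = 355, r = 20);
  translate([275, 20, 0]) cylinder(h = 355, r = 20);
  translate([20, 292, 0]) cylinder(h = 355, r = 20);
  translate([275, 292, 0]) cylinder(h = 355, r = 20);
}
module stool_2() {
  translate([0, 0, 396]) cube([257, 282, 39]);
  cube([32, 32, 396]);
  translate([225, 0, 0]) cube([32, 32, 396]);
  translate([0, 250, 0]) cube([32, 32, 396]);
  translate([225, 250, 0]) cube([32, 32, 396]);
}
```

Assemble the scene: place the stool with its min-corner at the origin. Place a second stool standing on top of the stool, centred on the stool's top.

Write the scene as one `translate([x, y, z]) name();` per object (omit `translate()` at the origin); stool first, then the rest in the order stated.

stool();
translate([19, 15, 387]) stool_2();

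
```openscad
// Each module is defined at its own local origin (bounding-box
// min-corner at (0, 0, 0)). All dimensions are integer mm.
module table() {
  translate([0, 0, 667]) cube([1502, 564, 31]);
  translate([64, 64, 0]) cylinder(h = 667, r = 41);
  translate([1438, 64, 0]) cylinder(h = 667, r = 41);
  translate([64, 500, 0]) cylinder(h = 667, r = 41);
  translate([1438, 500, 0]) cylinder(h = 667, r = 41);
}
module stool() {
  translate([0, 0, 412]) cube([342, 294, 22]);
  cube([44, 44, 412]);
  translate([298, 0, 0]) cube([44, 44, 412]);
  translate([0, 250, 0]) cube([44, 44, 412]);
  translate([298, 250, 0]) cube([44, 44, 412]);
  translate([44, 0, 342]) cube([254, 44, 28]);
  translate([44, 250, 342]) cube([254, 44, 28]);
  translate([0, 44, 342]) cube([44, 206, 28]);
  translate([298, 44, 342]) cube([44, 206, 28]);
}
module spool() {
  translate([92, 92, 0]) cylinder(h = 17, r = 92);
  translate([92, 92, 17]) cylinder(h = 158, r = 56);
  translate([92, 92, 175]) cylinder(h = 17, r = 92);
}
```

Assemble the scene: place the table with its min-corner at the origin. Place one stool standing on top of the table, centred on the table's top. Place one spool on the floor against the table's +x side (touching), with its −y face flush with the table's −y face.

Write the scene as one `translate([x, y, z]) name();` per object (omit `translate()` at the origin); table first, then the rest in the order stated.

table();
translate([580, 135, 698]) stool();
translate([1502, 0, 0]) spool();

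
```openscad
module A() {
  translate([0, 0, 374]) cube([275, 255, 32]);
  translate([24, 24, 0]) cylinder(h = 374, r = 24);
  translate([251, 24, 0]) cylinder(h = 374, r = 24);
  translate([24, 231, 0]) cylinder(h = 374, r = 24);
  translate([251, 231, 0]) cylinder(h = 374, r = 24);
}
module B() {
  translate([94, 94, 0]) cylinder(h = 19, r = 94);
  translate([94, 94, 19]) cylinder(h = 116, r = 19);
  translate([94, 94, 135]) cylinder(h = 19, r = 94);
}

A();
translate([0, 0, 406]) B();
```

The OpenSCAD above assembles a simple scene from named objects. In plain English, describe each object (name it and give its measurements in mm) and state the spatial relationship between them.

A is a four-legged stool. The seat is 275×255 mm, 32 mm thick, top at z = 406 mm. It stands on four round legs, each 48 mm in diameter, from z = 0 to the seat underside, each leg's axis is inset half a diameter from the nearest pair of seat edges (so the leg's bounding box is flush with the corner).

B is a spool: two coaxial disc flanges of radius 94 mm and thickness 19 mm, joined by a core cylinder of radius 19 mm and height 116 mm. The lower flange rests on z = 0 and the three cylinders share a vertical axis.

The spool is on top of the stool.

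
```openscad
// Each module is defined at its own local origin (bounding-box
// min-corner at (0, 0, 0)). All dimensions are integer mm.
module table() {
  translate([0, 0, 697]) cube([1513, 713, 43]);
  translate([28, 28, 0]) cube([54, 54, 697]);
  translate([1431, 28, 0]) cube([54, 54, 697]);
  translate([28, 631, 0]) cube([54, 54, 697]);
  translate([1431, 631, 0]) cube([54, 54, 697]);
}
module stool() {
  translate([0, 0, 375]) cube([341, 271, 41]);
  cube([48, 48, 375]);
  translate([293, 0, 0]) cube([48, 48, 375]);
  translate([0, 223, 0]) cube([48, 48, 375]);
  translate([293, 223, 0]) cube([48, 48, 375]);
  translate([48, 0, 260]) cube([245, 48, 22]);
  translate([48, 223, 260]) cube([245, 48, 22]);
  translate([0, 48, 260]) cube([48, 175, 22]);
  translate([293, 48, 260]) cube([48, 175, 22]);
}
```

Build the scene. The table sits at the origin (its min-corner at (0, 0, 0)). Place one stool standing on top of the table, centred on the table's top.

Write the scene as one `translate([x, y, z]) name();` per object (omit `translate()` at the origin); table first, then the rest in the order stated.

table();
translate([586, 221, 740]) stool();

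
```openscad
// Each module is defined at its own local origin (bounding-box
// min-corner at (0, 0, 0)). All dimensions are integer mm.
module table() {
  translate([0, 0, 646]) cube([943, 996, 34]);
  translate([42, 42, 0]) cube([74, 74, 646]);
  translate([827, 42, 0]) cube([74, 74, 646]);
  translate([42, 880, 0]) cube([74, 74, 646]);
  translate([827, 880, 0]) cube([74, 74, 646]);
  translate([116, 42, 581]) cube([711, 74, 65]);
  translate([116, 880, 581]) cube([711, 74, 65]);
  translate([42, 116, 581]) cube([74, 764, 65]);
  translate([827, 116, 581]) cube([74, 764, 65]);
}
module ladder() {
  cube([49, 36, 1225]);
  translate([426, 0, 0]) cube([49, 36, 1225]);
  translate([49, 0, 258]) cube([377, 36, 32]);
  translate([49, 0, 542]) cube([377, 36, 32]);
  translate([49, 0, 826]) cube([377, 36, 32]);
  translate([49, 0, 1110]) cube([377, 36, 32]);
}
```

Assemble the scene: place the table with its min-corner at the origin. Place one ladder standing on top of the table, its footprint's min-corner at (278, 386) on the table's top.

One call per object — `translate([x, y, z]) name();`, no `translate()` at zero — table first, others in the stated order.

table();
translate([278, 386, 680]) ladder();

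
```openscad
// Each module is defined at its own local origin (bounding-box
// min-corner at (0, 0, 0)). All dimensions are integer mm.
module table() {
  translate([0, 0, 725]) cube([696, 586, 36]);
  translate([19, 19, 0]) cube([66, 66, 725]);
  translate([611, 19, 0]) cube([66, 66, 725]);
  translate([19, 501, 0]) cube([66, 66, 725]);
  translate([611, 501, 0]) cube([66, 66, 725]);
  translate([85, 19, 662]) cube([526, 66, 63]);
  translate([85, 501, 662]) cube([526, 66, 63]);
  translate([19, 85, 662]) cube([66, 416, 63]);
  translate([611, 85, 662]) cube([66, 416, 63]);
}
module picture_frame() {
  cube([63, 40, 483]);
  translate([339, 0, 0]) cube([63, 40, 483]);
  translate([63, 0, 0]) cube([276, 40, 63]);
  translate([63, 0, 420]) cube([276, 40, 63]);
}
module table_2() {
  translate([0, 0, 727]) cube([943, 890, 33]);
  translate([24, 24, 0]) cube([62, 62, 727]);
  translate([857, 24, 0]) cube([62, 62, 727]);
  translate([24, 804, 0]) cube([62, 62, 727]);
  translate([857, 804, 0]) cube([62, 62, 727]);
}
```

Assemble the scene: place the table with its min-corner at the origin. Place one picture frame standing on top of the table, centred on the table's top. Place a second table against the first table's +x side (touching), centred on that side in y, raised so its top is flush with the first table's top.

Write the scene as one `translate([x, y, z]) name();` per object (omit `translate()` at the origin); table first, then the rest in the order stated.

table();
translate([147, 273, 761]) picture_frame();
translate([696, -152, 1]) table_2();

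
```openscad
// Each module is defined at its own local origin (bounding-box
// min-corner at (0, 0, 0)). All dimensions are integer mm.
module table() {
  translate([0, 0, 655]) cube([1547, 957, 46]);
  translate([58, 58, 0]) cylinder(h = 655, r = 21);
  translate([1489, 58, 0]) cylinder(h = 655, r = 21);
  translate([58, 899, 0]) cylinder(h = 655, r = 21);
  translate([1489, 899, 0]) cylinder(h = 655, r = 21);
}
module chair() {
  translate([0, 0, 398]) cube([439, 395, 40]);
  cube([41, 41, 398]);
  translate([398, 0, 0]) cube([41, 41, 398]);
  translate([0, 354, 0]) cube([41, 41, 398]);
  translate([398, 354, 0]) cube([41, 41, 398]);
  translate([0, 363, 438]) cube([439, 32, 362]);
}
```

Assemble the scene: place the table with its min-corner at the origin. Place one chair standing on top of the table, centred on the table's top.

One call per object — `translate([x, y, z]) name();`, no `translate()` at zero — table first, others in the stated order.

table();
translate([554, 281, 701]) chair();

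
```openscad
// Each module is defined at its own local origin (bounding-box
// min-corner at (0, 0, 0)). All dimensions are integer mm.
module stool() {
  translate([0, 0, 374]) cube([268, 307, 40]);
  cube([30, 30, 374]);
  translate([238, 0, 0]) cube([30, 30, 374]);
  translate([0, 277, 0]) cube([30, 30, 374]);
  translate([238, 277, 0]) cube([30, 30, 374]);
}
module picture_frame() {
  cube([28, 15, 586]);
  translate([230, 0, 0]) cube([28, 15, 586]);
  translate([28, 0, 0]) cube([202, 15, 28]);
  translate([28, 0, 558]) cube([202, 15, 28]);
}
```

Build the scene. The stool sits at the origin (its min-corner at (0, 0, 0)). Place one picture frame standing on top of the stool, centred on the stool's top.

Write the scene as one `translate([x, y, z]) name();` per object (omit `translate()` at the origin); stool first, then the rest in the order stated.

stool();
translate([5, 146, 414]) picture_frame();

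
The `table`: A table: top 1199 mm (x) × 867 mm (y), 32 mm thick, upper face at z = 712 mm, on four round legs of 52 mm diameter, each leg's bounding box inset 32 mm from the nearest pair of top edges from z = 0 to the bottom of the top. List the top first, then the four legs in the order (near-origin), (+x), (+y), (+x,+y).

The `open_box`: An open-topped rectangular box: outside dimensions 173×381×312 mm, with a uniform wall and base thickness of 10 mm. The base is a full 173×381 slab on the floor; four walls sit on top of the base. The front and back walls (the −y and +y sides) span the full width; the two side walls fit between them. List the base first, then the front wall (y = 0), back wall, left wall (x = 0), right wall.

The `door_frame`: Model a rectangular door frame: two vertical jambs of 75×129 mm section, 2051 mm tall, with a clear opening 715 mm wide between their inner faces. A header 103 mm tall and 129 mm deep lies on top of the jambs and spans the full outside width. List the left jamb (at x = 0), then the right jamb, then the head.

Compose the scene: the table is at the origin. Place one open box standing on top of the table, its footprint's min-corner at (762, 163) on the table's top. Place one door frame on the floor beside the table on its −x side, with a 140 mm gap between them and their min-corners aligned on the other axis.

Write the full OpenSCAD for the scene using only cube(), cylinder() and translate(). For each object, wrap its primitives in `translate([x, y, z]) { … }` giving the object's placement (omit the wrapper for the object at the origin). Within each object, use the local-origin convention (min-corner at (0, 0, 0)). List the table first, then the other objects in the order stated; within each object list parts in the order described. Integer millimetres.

translate([0, 0, 680]) cube([1199, 867, 32]);
translate([58, 58, 0]) cylinder(h = 680, r = 26);
translate([1141, 58, 0]) cylinder(h = 680, r = 26);
translate([58, 809, 0]) cylinder(h = 680, r = 26);
translate([1141, 809, 0]) cylinder(h = 680, r = 26);
translate([762, 163, 712]) {
  cube([173, 381, 10]);
  translate([0, 0, 10]) cube([173, 10, 302]);
  translate([0, 371, 10]) cube([173, 10, 302]);
  translate([0, 10, 10]) cube([10, 361, 302]);
  translate([163, 10, 10]) cube([10, 361, 302]);
}
translate([-1005, 0, 0]) {
  cube([75, 129, 2051]);
  translate([790, 0, 0]) cube([75, 129, 2051]);
  translate([0, 0, 2051]) cube([865, 129, 103]);
}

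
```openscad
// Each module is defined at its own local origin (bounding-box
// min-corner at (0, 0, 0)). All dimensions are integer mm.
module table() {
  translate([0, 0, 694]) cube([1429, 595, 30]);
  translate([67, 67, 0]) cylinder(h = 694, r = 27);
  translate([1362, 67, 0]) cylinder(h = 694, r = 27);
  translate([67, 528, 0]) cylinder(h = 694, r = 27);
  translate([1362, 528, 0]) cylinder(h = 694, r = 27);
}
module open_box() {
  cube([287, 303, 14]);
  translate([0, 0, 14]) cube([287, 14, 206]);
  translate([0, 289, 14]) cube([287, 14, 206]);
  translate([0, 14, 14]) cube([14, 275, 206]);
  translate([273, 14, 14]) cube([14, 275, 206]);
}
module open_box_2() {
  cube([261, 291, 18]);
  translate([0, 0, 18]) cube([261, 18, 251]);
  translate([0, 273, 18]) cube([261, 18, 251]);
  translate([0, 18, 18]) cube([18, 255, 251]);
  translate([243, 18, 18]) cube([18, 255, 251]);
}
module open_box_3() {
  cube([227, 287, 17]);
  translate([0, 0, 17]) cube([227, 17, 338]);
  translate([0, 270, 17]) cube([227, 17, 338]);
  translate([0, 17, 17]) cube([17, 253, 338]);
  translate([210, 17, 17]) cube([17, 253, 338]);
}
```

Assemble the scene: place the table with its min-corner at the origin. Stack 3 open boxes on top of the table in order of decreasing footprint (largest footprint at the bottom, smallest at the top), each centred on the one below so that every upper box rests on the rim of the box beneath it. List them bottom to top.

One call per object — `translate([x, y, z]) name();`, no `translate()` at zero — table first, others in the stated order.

table();
translate([571, 146, 724]) open_box();
translate([584, 152, 944]) open_box_2();
translate([601, 154, 1213]) open_box_3();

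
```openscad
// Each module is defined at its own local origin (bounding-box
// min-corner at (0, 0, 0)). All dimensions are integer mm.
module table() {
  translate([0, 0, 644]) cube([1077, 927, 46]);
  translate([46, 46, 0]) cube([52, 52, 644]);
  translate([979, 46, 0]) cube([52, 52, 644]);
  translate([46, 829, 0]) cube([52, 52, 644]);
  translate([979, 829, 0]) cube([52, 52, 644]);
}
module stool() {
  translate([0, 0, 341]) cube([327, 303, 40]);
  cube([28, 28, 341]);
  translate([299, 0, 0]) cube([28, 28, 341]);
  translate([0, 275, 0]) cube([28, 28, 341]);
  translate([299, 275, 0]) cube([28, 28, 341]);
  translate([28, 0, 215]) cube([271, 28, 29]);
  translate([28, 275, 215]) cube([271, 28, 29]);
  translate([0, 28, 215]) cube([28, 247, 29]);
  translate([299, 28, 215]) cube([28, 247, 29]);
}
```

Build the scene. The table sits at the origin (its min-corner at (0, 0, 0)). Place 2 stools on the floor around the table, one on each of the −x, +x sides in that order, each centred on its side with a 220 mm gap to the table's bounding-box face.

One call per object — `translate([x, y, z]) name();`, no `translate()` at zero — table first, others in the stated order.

table();
translate([-547, 312, 0]) stool();
translate([1297, 312, 0]) stool();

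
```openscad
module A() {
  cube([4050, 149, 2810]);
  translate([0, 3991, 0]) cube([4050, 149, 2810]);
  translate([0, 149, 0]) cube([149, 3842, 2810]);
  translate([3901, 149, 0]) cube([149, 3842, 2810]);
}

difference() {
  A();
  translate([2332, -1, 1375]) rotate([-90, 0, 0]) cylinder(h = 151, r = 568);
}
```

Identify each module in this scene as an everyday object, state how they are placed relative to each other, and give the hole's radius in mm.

A is a house frame. The house frame has a circular hole through its front wall. The hole's radius is 568 mm.

The subtracted cylinder has r = 568 mm.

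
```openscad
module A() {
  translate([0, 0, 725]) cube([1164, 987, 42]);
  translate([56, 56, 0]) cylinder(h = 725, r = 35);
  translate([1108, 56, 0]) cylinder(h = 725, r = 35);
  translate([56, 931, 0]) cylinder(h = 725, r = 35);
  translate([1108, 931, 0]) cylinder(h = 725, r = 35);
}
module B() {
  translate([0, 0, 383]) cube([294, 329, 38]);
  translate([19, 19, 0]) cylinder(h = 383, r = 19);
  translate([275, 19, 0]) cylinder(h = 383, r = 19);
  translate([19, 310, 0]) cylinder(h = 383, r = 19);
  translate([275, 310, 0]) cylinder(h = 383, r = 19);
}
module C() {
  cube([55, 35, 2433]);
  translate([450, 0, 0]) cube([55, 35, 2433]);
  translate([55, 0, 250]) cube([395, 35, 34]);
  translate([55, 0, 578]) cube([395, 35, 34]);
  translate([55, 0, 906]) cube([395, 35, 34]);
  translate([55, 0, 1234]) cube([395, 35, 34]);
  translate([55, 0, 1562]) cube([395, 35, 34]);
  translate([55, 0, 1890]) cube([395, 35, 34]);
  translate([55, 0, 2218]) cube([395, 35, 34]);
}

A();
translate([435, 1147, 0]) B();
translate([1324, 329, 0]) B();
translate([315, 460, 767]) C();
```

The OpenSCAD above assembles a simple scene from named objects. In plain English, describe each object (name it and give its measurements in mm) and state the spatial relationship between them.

A is a rectangular dining table. The top is 1164×987×42 mm with its upper surface at z = 767 mm. It stands on four round legs of 70 mm diameter, each leg's bounding box inset 21 mm from the nearest pair of top edges, running from the floor to the underside of the top.

B is a four-legged stool. The seat is a 294×329×38 mm slab whose top surface is at z = 421 mm; four round legs, each 38 mm in diameter, run from the floor (z = 0) to the underside of the seat, each leg's axis is inset half a diameter from the nearest pair of seat edges (so the leg's bounding box is flush with the corner).

C is a straight ladder. Two 55×35 mm vertical rails, 2433 mm tall, stand 505 mm apart (outside-to-outside) with their front faces coplanar on the −y side. 7 rungs, each 35 mm deep and 34 mm tall, span between the inner faces of the rails, front faces flush with the rails. The lowest rung's underside is at z = 250 mm and rungs are spaced 328 mm apart (underside to underside).

Two stools sit around the table at the +y, +x sides. The ladder is on top of the table.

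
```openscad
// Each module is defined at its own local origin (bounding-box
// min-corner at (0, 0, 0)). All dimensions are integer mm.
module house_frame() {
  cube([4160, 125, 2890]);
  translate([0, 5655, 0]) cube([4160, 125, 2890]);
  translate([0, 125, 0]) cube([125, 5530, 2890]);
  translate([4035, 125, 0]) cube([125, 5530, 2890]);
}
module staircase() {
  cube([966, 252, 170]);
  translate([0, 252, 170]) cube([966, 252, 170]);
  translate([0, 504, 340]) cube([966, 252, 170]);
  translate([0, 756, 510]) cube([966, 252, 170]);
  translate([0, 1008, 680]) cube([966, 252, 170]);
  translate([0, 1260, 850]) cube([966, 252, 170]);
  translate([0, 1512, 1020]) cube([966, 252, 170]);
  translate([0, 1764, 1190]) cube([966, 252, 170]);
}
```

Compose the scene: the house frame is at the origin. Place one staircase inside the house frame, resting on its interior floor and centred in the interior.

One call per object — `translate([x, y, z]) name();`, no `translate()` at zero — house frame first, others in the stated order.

house_frame();
translate([1597, 1882, 0]) staircase();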